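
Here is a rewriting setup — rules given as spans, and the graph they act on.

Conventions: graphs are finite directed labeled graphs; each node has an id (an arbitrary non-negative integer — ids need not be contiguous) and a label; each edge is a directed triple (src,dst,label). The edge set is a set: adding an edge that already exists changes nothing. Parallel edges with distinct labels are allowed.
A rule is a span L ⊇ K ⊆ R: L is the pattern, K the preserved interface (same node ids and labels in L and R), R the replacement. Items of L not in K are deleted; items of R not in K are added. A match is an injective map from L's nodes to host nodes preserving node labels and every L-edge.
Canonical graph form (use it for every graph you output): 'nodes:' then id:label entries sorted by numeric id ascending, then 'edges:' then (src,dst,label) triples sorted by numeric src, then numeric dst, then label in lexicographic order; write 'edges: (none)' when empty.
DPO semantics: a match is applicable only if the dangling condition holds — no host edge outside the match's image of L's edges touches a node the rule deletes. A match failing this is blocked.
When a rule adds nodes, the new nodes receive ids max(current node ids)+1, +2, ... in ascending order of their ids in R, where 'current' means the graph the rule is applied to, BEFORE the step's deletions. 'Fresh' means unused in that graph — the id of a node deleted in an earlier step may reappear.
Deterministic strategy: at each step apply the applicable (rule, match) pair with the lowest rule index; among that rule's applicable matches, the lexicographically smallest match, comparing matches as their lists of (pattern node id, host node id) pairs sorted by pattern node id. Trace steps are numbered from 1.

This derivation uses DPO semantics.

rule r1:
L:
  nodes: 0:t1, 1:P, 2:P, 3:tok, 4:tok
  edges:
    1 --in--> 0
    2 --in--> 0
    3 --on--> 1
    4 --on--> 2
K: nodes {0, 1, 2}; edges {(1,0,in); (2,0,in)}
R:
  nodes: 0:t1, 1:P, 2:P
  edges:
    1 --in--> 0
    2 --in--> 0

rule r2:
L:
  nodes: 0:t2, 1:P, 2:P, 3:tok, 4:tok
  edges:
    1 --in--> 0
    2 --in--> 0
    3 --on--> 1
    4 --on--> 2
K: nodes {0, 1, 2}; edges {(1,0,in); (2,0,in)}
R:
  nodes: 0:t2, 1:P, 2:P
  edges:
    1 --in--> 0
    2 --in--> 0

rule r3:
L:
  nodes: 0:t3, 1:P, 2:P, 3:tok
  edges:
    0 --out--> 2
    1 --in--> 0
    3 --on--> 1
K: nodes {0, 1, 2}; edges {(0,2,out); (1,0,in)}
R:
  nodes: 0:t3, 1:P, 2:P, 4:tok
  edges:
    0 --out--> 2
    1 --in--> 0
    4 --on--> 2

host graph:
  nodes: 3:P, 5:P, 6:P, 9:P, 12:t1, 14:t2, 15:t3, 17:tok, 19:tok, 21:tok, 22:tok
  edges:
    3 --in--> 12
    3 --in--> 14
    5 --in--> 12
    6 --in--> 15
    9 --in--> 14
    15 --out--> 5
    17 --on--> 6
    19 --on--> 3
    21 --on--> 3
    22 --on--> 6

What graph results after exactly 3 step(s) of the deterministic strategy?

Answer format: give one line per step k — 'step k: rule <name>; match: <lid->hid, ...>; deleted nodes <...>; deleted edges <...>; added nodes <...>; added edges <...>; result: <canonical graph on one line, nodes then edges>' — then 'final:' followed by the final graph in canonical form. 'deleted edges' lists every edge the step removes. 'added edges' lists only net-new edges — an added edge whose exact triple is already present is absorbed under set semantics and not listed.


step 1: rule r3; match: 0->15, 1->6, 2->5, 3->17; deleted nodes 17; deleted edges (17,6,on); added nodes 23; added edges (23,5,on); result: nodes: 3:P, 5:P, 6:P, 9:P, 12:t1, 14:t2, 15:t3, 19:tok, 21:tok, 22:tok, 23:tok edges: (3,12,in); (3,14,in); (5,12,in); (6,15,in); (9,14,in); (15,5,out); (19,3,on); (21,3,on); (22,6,on); (23,5,on)
step 2: rule r1; match: 0->12, 1->3, 2->5, 3->19, 4->23; deleted nodes 19, 23; deleted edges (19,3,on); (23,5,on); added nodes (none); added edges (none); result: nodes: 3:P, 5:P, 6:P, 9:P, 12:t1, 14:t2, 15:t3, 21:tok, 22:tok edges: (3,12,in); (3,14,in); (5,12,in); (6,15,in); (9,14,in); (15,5,out); (21,3,on); (22,6,on)
step 3: rule r3; match: 0->15, 1->6, 2->5, 3->22; deleted nodes 22; deleted edges (22,6,on); added nodes 23; added edges (23,5,on); result: nodes: 3:P, 5:P, 6:P, 9:P, 12:t1, 14:t2, 15:t3, 21:tok, 23:tok edges: (3,12,in); (3,14,in); (5,12,in); (6,15,in); (9,14,in); (15,5,out); (21,3,on); (23,5,on)
final:
nodes: 3:P, 5:P, 6:P, 9:P, 12:t1, 14:t2, 15:t3, 21:tok, 23:tok
edges: (3,12,in); (3,14,in); (5,12,in); (6,15,in); (9,14,in); (15,5,out); (21,3,on); (23,5,on)


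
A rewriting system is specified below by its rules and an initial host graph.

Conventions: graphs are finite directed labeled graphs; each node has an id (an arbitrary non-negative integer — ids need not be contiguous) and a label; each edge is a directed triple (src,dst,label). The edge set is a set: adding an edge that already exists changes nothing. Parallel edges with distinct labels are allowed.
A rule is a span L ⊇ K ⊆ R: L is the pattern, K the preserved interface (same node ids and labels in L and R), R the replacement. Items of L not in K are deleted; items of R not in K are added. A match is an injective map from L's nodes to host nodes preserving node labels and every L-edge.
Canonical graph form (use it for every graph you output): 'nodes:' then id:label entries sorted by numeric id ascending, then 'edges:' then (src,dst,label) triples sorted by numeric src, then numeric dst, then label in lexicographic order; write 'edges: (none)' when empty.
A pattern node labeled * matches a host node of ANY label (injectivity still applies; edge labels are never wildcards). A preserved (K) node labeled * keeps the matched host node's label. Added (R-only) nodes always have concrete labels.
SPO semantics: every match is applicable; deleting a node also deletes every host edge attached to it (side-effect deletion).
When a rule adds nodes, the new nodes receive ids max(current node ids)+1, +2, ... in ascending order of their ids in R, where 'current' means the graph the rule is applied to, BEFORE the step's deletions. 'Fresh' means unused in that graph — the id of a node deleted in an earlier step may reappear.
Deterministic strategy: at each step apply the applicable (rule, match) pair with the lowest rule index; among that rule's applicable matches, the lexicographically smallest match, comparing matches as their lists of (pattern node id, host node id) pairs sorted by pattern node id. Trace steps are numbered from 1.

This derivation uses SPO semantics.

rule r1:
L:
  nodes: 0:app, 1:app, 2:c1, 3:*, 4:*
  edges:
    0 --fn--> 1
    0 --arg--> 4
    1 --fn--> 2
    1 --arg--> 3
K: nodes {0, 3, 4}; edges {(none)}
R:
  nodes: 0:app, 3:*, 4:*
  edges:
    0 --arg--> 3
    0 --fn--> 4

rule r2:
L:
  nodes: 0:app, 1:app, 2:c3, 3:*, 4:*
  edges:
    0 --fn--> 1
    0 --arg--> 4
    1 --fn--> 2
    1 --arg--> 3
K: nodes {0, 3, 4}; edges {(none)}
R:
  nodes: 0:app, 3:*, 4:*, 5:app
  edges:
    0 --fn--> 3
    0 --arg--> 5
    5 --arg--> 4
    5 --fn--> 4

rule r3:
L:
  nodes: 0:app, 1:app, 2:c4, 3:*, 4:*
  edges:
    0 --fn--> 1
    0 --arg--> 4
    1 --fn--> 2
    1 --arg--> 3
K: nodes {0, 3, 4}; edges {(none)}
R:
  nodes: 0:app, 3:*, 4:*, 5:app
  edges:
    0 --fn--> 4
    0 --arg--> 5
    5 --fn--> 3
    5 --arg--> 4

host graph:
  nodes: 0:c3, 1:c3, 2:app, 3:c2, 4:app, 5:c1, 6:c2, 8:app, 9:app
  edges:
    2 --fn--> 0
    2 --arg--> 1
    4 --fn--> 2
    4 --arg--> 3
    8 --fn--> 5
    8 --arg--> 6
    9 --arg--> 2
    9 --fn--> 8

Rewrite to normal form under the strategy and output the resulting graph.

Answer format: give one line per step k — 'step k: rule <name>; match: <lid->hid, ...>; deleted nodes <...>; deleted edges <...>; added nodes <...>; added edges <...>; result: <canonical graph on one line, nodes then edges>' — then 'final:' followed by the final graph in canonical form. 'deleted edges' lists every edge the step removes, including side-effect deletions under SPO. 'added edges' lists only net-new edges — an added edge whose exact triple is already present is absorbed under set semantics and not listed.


step 1: rule r1; match: 0->9, 1->8, 2->5, 3->6, 4->2; deleted nodes 5, 8; deleted edges (8,5,fn); (8,6,arg); (9,2,arg); (9,8,fn); added nodes (none); added edges (9,2,fn); (9,6,arg); result: nodes: 0:c3, 1:c3, 2:app, 3:c2, 4:app, 6:c2, 9:app edges: (2,0,fn); (2,1,arg); (4,2,fn); (4,3,arg); (9,2,fn); (9,6,arg)
step 2: rule r2; match: 0->4, 1->2, 2->0, 3->1, 4->3; deleted nodes 0, 2; deleted edges (2,0,fn); (2,1,arg); (4,2,fn); (4,3,arg); (9,2,fn); added nodes 10; added edges (4,1,fn); (4,10,arg); (10,3,arg); (10,3,fn); result: nodes: 1:c3, 3:c2, 4:app, 6:c2, 9:app, 10:app edges: (4,1,fn); (4,10,arg); (9,6,arg); (10,3,arg); (10,3,fn)
final:
nodes: 1:c3, 3:c2, 4:app, 6:c2, 9:app, 10:app
edges: (4,1,fn); (4,10,arg); (9,6,arg); (10,3,arg); (10,3,fn)


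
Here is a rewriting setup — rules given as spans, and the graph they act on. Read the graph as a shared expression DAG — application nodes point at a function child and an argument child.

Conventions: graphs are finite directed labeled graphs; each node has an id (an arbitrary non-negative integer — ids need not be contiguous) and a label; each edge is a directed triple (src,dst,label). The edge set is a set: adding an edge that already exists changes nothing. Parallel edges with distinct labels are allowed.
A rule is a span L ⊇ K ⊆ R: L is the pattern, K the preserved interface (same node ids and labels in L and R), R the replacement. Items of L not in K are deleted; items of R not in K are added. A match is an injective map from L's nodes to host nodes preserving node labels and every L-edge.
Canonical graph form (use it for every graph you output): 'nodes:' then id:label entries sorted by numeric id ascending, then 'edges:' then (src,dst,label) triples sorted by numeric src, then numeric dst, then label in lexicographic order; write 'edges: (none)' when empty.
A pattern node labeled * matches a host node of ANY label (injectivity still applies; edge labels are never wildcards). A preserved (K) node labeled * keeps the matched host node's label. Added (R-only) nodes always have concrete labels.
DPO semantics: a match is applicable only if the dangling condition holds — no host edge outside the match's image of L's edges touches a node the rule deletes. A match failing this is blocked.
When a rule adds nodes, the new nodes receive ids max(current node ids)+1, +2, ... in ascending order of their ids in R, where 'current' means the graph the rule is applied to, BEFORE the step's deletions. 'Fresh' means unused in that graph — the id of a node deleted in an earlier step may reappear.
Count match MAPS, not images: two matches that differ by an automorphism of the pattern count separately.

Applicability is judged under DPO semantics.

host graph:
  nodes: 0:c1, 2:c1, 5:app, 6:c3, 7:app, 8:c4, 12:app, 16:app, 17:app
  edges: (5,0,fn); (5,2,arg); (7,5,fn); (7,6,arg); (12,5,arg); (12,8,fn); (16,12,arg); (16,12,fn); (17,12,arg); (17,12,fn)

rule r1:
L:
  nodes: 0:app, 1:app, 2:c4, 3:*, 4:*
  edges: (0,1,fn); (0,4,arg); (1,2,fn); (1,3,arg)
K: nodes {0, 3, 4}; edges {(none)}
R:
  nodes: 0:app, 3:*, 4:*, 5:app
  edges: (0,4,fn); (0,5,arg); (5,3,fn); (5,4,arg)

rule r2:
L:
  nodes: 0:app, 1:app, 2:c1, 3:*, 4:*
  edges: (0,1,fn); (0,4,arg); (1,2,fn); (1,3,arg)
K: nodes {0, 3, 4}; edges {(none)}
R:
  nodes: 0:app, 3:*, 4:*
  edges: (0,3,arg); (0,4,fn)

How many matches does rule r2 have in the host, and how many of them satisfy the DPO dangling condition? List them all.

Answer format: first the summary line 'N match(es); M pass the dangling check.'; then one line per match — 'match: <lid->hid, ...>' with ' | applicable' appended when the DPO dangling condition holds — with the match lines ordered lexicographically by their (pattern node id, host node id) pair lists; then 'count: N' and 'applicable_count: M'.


1 match(es); 0 pass the dangling check.
match: 0->7, 1->5, 2->0, 3->2, 4->6
count: 1
applicable_count: 0


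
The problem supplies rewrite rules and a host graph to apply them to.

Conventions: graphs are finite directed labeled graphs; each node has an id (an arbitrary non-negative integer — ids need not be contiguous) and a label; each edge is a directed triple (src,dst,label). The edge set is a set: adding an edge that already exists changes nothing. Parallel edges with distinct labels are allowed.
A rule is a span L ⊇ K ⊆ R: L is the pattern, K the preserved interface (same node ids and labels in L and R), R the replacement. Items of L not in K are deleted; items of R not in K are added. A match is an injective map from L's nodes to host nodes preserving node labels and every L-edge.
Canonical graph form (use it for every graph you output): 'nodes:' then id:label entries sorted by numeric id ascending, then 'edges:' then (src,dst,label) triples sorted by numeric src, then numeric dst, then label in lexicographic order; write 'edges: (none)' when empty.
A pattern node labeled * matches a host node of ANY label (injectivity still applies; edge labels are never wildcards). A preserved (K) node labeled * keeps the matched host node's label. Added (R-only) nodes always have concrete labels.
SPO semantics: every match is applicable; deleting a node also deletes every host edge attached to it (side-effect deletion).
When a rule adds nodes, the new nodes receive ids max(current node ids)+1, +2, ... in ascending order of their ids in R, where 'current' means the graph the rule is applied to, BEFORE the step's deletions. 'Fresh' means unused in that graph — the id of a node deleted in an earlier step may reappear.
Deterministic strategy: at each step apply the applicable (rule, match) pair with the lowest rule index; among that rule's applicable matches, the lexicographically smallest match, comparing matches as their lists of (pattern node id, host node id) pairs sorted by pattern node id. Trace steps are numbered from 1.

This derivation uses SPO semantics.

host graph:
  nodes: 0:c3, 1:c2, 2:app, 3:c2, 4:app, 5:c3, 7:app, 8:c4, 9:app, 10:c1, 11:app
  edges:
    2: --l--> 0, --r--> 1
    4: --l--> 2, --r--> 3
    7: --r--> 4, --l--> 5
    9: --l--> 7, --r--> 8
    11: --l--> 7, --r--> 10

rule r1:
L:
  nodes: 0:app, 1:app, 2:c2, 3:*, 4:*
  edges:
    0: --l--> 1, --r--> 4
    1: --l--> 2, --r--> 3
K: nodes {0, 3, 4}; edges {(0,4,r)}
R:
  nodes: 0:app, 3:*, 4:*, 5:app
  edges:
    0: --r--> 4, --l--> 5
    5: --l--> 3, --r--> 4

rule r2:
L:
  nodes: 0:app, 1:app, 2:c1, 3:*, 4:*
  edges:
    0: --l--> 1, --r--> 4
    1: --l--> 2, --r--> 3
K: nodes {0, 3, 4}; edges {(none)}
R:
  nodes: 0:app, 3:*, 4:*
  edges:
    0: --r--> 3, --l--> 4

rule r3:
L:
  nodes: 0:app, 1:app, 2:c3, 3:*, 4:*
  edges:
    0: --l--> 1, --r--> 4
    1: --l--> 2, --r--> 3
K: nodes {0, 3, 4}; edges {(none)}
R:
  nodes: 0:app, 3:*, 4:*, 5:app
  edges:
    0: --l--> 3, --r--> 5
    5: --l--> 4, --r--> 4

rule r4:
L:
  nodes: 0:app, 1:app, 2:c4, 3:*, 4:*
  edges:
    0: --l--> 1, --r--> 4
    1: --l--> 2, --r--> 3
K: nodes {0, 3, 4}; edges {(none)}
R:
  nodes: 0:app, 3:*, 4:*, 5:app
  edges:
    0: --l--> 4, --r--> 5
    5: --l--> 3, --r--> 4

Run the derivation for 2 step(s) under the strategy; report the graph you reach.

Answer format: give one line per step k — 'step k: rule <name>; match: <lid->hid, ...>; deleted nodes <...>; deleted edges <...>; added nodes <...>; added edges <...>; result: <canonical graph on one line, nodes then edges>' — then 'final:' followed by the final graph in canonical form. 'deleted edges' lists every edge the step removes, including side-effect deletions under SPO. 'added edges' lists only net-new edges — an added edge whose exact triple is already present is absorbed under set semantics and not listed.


step 1: rule r3; match: 0->4, 1->2, 2->0, 3->1, 4->3; deleted nodes 0, 2; deleted edges (2,0,l); (2,1,r); (4,2,l); (4,3,r); added nodes 12; added edges (4,1,l); (4,12,r); (12,3,l); (12,3,r); result: nodes: 1:c2, 3:c2, 4:app, 5:c3, 7:app, 8:c4, 9:app, 10:c1, 11:app, 12:app edges: (4,1,l); (4,12,r); (7,4,r); (7,5,l); (9,7,l); (9,8,r); (11,7,l); (11,10,r); (12,3,l); (12,3,r)
step 2: rule r3; match: 0->9, 1->7, 2->5, 3->4, 4->8; deleted nodes 5, 7; deleted edges (7,4,r); (7,5,l); (9,7,l); (9,8,r); (11,7,l); added nodes 13; added edges (9,4,l); (9,13,r); (13,8,l); (13,8,r); result: nodes: 1:c2, 3:c2, 4:app, 8:c4, 9:app, 10:c1, 11:app, 12:app, 13:app edges: (4,1,l); (4,12,r); (9,4,l); (9,13,r); (11,10,r); (12,3,l); (12,3,r); (13,8,l); (13,8,r)
final:
nodes: 1:c2, 3:c2, 4:app, 8:c4, 9:app, 10:c1, 11:app, 12:app, 13:app
edges: (4,1,l); (4,12,r); (9,4,l); (9,13,r); (11,10,r); (12,3,l); (12,3,r); (13,8,l); (13,8,r)


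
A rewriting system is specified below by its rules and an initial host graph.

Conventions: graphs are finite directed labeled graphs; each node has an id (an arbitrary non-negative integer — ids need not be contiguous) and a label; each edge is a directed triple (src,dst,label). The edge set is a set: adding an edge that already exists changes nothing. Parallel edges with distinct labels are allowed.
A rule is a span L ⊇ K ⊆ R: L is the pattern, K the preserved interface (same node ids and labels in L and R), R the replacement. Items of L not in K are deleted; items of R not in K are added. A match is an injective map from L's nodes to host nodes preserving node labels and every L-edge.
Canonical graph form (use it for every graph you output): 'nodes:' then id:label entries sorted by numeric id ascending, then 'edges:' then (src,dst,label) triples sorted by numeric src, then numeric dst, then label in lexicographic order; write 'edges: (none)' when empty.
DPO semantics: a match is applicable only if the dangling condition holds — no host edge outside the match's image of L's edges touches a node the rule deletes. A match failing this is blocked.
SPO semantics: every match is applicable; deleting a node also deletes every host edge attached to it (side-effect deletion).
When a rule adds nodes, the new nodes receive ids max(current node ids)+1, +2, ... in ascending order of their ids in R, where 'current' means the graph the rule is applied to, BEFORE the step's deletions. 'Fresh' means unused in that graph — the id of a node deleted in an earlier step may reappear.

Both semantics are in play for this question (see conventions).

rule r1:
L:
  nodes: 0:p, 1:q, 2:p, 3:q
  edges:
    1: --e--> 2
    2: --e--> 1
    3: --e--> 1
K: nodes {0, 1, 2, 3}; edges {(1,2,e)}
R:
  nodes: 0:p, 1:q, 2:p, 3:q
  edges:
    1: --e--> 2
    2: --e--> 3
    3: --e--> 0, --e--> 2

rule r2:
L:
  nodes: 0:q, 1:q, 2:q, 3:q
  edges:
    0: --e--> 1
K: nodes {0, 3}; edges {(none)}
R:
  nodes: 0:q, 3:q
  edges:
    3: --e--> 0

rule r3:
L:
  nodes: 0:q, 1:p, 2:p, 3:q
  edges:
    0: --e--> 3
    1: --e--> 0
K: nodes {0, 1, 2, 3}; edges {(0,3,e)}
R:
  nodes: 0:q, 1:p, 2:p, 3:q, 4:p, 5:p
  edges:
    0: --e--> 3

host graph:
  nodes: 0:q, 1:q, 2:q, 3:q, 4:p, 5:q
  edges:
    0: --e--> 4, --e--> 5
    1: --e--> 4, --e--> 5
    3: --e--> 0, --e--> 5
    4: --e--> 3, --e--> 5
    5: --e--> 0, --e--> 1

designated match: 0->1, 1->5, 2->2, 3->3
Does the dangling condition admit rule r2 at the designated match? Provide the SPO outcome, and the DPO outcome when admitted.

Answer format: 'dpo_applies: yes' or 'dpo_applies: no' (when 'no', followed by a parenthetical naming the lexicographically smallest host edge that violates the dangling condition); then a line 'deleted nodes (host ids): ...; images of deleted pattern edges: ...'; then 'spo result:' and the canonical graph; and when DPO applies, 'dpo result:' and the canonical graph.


dpo_applies: no
(the rule deletes node 5, which keeps host edge (0,5,e) outside the match image — the dangling condition fails, DPO blocks; SPO proceeds and side-deletes such edges)
deleted nodes (host ids): 2, 5; images of deleted pattern edges: (1,5,e)
spo result:
nodes: 0:q, 1:q, 3:q, 4:p
edges: (0,4,e); (1,4,e); (3,0,e); (3,1,e); (4,3,e)


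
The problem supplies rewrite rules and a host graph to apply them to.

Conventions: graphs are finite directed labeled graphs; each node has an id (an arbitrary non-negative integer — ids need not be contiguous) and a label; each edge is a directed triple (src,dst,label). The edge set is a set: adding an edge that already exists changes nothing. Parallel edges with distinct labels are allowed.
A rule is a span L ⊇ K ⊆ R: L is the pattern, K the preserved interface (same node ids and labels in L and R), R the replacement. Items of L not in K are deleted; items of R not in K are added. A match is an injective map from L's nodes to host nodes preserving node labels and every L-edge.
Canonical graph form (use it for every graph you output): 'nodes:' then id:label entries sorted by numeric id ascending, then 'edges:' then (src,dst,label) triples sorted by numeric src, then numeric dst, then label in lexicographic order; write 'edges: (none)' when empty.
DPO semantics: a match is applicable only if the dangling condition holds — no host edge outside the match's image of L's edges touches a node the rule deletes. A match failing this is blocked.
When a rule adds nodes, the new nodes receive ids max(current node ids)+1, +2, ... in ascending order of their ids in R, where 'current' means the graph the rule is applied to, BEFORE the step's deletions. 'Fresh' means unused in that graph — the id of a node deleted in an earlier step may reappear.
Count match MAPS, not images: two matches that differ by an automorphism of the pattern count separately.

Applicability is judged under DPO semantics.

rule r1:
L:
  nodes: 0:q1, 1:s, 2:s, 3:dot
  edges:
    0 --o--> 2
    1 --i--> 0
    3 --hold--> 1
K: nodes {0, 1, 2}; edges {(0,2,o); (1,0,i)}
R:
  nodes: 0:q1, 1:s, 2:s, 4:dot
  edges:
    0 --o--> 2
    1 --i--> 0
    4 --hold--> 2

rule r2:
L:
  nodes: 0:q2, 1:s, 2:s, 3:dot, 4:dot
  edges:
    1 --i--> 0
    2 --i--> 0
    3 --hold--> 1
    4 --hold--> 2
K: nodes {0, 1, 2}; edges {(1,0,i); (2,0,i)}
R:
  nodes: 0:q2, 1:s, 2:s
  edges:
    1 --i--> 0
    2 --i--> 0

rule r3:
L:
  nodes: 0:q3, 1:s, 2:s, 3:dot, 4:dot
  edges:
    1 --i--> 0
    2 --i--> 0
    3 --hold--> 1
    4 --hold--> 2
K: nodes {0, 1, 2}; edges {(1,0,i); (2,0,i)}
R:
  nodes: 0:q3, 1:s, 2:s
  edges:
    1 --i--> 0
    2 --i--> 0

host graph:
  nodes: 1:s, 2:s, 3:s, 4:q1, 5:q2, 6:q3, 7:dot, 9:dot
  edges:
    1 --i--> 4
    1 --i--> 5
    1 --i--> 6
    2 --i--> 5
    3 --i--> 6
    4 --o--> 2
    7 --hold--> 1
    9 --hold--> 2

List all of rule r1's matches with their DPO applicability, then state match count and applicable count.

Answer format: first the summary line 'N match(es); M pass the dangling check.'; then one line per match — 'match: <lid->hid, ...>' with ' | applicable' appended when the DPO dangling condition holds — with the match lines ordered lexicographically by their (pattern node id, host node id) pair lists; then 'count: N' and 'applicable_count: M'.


1 match(es); 1 pass the dangling check.
match: 0->4, 1->1, 2->2, 3->7 | applicable
count: 1
applicable_count: 1


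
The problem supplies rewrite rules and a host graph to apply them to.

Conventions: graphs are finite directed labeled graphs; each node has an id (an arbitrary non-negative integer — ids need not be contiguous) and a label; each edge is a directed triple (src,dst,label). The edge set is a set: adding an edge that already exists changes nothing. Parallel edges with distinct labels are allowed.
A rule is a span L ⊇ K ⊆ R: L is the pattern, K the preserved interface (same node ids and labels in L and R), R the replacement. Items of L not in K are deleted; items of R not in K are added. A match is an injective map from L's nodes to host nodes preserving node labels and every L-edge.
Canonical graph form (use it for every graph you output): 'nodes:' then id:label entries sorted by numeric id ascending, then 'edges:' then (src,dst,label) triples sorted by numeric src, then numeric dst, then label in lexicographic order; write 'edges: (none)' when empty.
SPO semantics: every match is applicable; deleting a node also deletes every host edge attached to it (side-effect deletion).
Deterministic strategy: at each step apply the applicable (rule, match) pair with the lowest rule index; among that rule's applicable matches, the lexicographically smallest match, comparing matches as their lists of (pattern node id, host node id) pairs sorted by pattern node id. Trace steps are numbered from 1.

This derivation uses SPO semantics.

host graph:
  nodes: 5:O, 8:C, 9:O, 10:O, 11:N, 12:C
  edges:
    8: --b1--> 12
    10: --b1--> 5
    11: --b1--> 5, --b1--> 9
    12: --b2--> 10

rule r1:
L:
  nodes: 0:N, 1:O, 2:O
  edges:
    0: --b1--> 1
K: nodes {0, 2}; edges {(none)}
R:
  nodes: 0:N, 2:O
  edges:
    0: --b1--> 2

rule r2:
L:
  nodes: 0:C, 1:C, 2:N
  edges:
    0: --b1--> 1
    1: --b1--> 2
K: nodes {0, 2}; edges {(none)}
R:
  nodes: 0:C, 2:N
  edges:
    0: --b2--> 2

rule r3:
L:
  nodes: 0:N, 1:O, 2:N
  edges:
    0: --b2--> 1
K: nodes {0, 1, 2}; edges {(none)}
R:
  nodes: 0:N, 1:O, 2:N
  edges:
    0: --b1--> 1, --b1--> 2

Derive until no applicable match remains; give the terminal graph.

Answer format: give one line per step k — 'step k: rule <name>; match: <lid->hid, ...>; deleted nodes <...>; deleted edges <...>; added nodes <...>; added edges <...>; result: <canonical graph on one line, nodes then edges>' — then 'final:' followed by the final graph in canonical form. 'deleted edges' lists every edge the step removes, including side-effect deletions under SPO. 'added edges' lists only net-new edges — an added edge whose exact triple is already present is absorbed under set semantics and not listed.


step 1: rule r1; match: 0->11, 1->5, 2->9; deleted nodes 5; deleted edges (10,5,b1); (11,5,b1); added nodes (none); added edges (none); result: nodes: 8:C, 9:O, 10:O, 11:N, 12:C edges: (8,12,b1); (11,9,b1); (12,10,b2)
step 2: rule r1; match: 0->11, 1->9, 2->10; deleted nodes 9; deleted edges (11,9,b1); added nodes (none); added edges (11,10,b1); result: nodes: 8:C, 10:O, 11:N, 12:C edges: (8,12,b1); (11,10,b1); (12,10,b2)
final:
nodes: 8:C, 10:O, 11:N, 12:C
edges: (8,12,b1); (11,10,b1); (12,10,b2)


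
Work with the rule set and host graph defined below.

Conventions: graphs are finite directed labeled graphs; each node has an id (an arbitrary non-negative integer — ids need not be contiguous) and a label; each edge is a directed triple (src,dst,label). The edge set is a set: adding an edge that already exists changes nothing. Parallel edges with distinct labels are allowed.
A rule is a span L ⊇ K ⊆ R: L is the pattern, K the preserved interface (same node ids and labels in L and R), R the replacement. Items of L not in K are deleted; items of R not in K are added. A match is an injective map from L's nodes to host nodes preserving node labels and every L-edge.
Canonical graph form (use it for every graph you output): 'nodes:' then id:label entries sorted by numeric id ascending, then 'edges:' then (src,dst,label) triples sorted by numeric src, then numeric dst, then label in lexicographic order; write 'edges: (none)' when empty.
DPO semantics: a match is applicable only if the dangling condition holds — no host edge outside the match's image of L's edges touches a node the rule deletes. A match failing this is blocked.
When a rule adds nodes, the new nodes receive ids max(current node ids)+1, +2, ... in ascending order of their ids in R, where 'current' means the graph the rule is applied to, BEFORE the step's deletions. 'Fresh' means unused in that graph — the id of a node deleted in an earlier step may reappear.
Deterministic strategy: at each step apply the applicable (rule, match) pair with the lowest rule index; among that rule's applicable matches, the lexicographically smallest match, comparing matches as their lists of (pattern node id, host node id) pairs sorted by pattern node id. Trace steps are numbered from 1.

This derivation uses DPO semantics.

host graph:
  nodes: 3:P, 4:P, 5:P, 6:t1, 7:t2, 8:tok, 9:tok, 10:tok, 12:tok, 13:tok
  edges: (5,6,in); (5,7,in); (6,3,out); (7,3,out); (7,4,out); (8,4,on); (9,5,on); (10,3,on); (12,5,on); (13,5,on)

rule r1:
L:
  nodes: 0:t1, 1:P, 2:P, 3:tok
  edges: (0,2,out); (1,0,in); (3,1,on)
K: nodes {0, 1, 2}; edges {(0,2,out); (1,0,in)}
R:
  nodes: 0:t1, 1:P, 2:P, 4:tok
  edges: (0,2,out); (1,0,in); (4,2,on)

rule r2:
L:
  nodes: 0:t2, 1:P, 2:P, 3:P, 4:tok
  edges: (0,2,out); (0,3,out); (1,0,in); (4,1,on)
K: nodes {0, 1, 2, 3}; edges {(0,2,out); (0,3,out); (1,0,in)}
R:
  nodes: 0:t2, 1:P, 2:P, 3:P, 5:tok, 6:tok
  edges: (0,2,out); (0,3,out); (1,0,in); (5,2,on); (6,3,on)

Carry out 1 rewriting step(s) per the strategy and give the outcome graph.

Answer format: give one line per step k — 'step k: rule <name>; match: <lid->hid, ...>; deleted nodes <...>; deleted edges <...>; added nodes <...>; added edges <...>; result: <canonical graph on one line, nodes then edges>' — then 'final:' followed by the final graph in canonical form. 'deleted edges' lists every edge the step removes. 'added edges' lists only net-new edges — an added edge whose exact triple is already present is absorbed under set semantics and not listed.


step 1: rule r1; match: 0->6, 1->5, 2->3, 3->9; deleted nodes 9; deleted edges (9,5,on); added nodes 14; added edges (14,3,on); result: nodes: 3:P, 4:P, 5:P, 6:t1, 7:t2, 8:tok, 10:tok, 12:tok, 13:tok, 14:tok edges: (5,6,in); (5,7,in); (6,3,out); (7,3,out); (7,4,out); (8,4,on); (10,3,on); (12,5,on); (13,5,on); (14,3,on)
final:
nodes: 3:P, 4:P, 5:P, 6:t1, 7:t2, 8:tok, 10:tok, 12:tok, 13:tok, 14:tok
edges: (5,6,in); (5,7,in); (6,3,out); (7,3,out); (7,4,out); (8,4,on); (10,3,on); (12,5,on); (13,5,on); (14,3,on)


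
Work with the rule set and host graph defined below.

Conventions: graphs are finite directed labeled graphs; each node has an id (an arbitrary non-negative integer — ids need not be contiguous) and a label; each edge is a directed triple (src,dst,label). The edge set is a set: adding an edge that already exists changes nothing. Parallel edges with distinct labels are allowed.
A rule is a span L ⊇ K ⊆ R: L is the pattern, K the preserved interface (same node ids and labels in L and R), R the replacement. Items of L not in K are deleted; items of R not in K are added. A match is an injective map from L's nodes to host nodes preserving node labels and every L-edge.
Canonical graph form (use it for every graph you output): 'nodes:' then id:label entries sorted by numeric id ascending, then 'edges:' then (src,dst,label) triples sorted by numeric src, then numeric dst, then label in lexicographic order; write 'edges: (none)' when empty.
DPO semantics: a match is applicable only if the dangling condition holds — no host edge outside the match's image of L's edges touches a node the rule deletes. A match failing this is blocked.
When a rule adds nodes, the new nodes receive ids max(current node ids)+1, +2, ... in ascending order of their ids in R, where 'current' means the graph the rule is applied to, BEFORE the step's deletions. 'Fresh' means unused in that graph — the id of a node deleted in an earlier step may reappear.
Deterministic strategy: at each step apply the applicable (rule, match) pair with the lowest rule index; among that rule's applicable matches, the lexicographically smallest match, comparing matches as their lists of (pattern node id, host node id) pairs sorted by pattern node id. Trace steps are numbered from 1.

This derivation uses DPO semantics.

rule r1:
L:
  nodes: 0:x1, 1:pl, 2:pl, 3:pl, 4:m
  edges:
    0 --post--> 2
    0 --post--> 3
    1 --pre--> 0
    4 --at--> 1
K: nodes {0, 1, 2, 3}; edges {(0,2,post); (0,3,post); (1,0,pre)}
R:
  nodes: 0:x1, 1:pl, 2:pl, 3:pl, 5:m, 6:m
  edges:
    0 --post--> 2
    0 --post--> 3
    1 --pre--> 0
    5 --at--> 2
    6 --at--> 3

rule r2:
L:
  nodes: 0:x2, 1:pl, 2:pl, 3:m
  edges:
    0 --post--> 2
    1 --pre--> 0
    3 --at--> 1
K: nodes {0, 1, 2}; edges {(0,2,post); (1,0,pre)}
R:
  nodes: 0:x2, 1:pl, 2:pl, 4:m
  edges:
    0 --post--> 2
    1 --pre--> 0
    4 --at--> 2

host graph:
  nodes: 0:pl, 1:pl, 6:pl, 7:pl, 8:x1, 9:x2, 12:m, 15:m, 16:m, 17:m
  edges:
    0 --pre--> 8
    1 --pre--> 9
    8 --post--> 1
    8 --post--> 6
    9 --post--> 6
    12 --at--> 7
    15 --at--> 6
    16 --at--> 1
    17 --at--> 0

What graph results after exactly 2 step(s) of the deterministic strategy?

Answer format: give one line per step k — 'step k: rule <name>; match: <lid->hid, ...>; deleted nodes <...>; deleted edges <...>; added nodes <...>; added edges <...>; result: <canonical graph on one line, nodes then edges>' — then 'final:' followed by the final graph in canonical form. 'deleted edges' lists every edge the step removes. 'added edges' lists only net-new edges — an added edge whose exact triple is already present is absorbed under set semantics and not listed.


step 1: rule r1; match: 0->8, 1->0, 2->1, 3->6, 4->17; deleted nodes 17; deleted edges (17,0,at); added nodes 18, 19; added edges (18,1,at); (19,6,at); result: nodes: 0:pl, 1:pl, 6:pl, 7:pl, 8:x1, 9:x2, 12:m, 15:m, 16:m, 18:m, 19:m edges: (0,8,pre); (1,9,pre); (8,1,post); (8,6,post); (9,6,post); (12,7,at); (15,6,at); (16,1,at); (18,1,at); (19,6,at)
step 2: rule r2; match: 0->9, 1->1, 2->6, 3->16; deleted nodes 16; deleted edges (16,1,at); added nodes 20; added edges (20,6,at); result: nodes: 0:pl, 1:pl, 6:pl, 7:pl, 8:x1, 9:x2, 12:m, 15:m, 18:m, 19:m, 20:m edges: (0,8,pre); (1,9,pre); (8,1,post); (8,6,post); (9,6,post); (12,7,at); (15,6,at); (18,1,at); (19,6,at); (20,6,at)
final:
nodes: 0:pl, 1:pl, 6:pl, 7:pl, 8:x1, 9:x2, 12:m, 15:m, 18:m, 19:m, 20:m
edges: (0,8,pre); (1,9,pre); (8,1,post); (8,6,post); (9,6,post); (12,7,at); (15,6,at); (18,1,at); (19,6,at); (20,6,at)


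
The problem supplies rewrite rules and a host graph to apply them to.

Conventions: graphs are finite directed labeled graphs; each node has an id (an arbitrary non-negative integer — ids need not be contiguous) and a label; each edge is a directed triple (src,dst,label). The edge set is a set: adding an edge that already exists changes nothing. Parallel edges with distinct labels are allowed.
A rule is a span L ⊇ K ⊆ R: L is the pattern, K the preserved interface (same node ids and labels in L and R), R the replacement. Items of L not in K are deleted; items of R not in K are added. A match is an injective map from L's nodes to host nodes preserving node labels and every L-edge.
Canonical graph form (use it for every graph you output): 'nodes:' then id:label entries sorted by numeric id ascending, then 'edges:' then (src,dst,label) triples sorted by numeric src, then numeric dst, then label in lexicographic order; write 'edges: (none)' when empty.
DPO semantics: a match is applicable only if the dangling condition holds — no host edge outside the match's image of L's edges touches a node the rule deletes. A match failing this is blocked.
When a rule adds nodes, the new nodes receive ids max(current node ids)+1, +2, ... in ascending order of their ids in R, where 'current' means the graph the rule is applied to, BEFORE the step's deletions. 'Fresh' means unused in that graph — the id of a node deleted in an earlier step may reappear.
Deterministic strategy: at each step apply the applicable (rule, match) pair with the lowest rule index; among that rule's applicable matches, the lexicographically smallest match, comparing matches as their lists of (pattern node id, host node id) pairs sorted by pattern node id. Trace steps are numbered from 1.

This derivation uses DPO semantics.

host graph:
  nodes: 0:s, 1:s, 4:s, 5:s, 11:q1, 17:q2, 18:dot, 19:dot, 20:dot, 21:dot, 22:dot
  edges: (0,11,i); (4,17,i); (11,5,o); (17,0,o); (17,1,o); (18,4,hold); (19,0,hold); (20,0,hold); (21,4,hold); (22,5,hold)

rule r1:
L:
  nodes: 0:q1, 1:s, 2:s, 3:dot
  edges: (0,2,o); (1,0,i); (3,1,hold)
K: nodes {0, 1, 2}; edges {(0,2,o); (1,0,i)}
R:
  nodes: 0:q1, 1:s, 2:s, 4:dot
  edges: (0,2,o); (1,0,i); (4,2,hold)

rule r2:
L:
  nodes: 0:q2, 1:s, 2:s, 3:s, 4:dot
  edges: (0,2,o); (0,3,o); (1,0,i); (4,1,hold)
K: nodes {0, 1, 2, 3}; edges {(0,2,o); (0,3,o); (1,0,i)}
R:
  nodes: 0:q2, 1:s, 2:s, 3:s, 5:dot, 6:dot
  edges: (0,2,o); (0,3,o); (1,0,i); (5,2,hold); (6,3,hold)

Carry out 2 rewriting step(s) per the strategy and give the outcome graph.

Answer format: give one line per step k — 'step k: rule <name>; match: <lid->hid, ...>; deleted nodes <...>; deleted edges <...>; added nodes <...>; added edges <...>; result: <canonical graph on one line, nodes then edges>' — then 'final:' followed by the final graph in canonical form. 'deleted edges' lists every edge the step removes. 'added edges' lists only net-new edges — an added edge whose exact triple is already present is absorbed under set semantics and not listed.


step 1: rule r1; match: 0->11, 1->0, 2->5, 3->19; deleted nodes 19; deleted edges (19,0,hold); added nodes 23; added edges (23,5,hold); result: nodes: 0:s, 1:s, 4:s, 5:s, 11:q1, 17:q2, 18:dot, 20:dot, 21:dot, 22:dot, 23:dot edges: (0,11,i); (4,17,i); (11,5,o); (17,0,o); (17,1,o); (18,4,hold); (20,0,hold); (21,4,hold); (22,5,hold); (23,5,hold)
step 2: rule r1; match: 0->11, 1->0, 2->5, 3->20; deleted nodes 20; deleted edges (20,0,hold); added nodes 24; added edges (24,5,hold); result: nodes: 0:s, 1:s, 4:s, 5:s, 11:q1, 17:q2, 18:dot, 21:dot, 22:dot, 23:dot, 24:dot edges: (0,11,i); (4,17,i); (11,5,o); (17,0,o); (17,1,o); (18,4,hold); (21,4,hold); (22,5,hold); (23,5,hold); (24,5,hold)
final:
nodes: 0:s, 1:s, 4:s, 5:s, 11:q1, 17:q2, 18:dot, 21:dot, 22:dot, 23:dot, 24:dot
edges: (0,11,i); (4,17,i); (11,5,o); (17,0,o); (17,1,o); (18,4,hold); (21,4,hold); (22,5,hold); (23,5,hold); (24,5,hold)


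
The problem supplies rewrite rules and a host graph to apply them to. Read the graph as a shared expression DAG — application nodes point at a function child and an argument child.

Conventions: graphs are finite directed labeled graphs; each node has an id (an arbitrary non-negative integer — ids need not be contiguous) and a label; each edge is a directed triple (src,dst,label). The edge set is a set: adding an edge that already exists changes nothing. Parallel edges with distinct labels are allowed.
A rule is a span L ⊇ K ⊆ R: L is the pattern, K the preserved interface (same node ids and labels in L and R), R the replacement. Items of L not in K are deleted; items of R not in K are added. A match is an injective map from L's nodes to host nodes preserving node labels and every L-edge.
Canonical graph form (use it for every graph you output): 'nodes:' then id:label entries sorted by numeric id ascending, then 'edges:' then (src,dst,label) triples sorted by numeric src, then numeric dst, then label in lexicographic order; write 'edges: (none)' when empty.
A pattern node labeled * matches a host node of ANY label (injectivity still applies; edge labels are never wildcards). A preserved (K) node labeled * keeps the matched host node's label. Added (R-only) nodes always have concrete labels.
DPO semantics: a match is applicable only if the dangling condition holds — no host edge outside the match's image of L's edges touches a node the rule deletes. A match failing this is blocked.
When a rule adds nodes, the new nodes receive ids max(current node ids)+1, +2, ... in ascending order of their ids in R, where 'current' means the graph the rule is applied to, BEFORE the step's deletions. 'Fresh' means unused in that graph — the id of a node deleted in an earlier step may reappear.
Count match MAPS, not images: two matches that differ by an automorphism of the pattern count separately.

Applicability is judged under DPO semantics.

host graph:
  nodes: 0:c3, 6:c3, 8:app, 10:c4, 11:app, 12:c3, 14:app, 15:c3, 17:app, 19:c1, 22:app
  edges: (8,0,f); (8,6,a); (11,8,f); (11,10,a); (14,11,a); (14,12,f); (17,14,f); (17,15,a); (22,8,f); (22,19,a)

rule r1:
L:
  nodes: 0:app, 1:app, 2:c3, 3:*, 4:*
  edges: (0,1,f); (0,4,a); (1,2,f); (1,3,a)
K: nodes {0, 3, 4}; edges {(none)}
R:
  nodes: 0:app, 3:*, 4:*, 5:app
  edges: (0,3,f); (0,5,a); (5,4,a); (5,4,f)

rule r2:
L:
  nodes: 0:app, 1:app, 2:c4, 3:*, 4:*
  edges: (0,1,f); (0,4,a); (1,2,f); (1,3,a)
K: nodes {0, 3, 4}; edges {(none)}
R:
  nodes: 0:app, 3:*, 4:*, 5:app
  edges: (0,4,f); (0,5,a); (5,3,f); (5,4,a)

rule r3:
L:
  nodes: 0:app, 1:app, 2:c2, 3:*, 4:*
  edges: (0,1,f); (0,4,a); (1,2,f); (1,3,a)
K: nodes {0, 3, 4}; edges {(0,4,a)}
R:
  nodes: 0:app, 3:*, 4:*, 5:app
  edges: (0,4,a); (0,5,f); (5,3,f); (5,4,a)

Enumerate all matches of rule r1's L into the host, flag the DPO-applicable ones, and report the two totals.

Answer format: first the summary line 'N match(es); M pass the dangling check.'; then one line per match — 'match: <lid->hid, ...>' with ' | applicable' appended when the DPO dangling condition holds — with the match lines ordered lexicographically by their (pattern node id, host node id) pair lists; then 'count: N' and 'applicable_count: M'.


3 match(es); 1 pass the dangling check.
match: 0->11, 1->8, 2->0, 3->6, 4->10
match: 0->17, 1->14, 2->12, 3->11, 4->15 | applicable
match: 0->22, 1->8, 2->0, 3->6, 4->19
count: 3
applicable_count: 1
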